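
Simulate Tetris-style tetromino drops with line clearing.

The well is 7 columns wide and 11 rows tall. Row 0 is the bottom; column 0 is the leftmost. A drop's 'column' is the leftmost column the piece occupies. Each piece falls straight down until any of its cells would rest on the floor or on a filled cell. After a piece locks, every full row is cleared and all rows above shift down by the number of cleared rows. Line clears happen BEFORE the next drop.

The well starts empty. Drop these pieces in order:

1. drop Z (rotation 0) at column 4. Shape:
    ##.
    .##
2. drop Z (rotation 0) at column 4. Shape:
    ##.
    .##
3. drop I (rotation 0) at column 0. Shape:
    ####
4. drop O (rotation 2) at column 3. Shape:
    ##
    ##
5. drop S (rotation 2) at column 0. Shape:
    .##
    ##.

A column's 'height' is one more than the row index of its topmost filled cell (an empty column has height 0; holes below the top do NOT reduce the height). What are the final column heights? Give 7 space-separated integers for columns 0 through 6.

Drop 1: Z rot0 at col 4 lands with bottom-row=0; cleared 0 line(s) (total 0); column heights now [0 0 0 0 2 2 1], max=2
Drop 2: Z rot0 at col 4 lands with bottom-row=2; cleared 0 line(s) (total 0); column heights now [0 0 0 0 4 4 3], max=4
Drop 3: I rot0 at col 0 lands with bottom-row=0; cleared 0 line(s) (total 0); column heights now [1 1 1 1 4 4 3], max=4
Drop 4: O rot2 at col 3 lands with bottom-row=4; cleared 0 line(s) (total 0); column heights now [1 1 1 6 6 4 3], max=6
Drop 5: S rot2 at col 0 lands with bottom-row=1; cleared 0 line(s) (total 0); column heights now [2 3 3 6 6 4 3], max=6

Answer: 2 3 3 6 6 4 3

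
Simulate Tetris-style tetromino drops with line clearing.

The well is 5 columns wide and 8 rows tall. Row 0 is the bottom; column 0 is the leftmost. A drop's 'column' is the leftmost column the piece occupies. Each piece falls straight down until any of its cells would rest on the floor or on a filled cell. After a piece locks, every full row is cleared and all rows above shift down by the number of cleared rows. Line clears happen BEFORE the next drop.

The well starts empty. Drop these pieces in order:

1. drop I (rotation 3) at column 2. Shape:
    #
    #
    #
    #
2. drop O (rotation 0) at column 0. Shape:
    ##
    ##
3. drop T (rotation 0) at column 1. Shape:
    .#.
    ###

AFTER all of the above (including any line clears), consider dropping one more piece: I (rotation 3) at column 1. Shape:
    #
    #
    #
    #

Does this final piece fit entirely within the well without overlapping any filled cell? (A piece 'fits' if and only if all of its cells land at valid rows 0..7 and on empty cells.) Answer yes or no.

Drop 1: I rot3 at col 2 lands with bottom-row=0; cleared 0 line(s) (total 0); column heights now [0 0 4 0 0], max=4
Drop 2: O rot0 at col 0 lands with bottom-row=0; cleared 0 line(s) (total 0); column heights now [2 2 4 0 0], max=4
Drop 3: T rot0 at col 1 lands with bottom-row=4; cleared 0 line(s) (total 0); column heights now [2 5 6 5 0], max=6
Test piece I rot3 at col 1 (width 1): heights before test = [2 5 6 5 0]; fits = False

Answer: no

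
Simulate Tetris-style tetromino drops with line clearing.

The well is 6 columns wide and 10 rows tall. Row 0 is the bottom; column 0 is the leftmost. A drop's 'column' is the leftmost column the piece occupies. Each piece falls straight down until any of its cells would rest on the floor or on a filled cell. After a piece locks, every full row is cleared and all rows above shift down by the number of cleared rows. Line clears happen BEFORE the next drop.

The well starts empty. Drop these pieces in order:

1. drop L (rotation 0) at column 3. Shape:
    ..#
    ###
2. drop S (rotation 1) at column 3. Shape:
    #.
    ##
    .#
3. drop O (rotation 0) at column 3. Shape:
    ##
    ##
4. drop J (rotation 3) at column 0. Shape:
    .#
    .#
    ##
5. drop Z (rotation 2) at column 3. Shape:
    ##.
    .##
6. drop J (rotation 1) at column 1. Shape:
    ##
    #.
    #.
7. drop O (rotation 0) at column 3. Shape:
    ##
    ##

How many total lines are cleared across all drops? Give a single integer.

Answer: 0

Derivation:
Drop 1: L rot0 at col 3 lands with bottom-row=0; cleared 0 line(s) (total 0); column heights now [0 0 0 1 1 2], max=2
Drop 2: S rot1 at col 3 lands with bottom-row=1; cleared 0 line(s) (total 0); column heights now [0 0 0 4 3 2], max=4
Drop 3: O rot0 at col 3 lands with bottom-row=4; cleared 0 line(s) (total 0); column heights now [0 0 0 6 6 2], max=6
Drop 4: J rot3 at col 0 lands with bottom-row=0; cleared 0 line(s) (total 0); column heights now [1 3 0 6 6 2], max=6
Drop 5: Z rot2 at col 3 lands with bottom-row=6; cleared 0 line(s) (total 0); column heights now [1 3 0 8 8 7], max=8
Drop 6: J rot1 at col 1 lands with bottom-row=3; cleared 0 line(s) (total 0); column heights now [1 6 6 8 8 7], max=8
Drop 7: O rot0 at col 3 lands with bottom-row=8; cleared 0 line(s) (total 0); column heights now [1 6 6 10 10 7], max=10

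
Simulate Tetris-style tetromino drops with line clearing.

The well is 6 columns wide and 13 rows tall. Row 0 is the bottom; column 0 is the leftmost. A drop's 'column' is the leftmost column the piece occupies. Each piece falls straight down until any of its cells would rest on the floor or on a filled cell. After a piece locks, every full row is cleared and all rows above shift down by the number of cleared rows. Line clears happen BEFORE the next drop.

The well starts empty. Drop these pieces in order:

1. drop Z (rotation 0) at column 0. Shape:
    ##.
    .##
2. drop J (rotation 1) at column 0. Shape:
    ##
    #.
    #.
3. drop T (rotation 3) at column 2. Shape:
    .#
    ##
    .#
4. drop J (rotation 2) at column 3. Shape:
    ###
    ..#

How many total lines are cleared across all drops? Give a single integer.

Answer: 0

Derivation:
Drop 1: Z rot0 at col 0 lands with bottom-row=0; cleared 0 line(s) (total 0); column heights now [2 2 1 0 0 0], max=2
Drop 2: J rot1 at col 0 lands with bottom-row=2; cleared 0 line(s) (total 0); column heights now [5 5 1 0 0 0], max=5
Drop 3: T rot3 at col 2 lands with bottom-row=0; cleared 0 line(s) (total 0); column heights now [5 5 2 3 0 0], max=5
Drop 4: J rot2 at col 3 lands with bottom-row=2; cleared 0 line(s) (total 0); column heights now [5 5 2 4 4 4], max=5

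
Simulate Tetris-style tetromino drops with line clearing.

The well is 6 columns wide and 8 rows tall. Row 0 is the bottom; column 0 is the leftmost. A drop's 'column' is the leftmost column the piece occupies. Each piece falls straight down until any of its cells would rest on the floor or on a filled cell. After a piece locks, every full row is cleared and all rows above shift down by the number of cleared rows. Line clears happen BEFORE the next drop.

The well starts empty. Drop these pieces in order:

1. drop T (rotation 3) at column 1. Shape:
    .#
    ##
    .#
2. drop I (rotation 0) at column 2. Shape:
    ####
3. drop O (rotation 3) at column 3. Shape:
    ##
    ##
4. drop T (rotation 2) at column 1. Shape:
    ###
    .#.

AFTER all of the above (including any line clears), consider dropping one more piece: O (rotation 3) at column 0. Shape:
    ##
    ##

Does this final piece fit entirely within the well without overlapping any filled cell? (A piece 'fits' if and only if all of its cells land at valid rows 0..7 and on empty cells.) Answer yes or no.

Drop 1: T rot3 at col 1 lands with bottom-row=0; cleared 0 line(s) (total 0); column heights now [0 2 3 0 0 0], max=3
Drop 2: I rot0 at col 2 lands with bottom-row=3; cleared 0 line(s) (total 0); column heights now [0 2 4 4 4 4], max=4
Drop 3: O rot3 at col 3 lands with bottom-row=4; cleared 0 line(s) (total 0); column heights now [0 2 4 6 6 4], max=6
Drop 4: T rot2 at col 1 lands with bottom-row=5; cleared 0 line(s) (total 0); column heights now [0 7 7 7 6 4], max=7
Test piece O rot3 at col 0 (width 2): heights before test = [0 7 7 7 6 4]; fits = False

Answer: no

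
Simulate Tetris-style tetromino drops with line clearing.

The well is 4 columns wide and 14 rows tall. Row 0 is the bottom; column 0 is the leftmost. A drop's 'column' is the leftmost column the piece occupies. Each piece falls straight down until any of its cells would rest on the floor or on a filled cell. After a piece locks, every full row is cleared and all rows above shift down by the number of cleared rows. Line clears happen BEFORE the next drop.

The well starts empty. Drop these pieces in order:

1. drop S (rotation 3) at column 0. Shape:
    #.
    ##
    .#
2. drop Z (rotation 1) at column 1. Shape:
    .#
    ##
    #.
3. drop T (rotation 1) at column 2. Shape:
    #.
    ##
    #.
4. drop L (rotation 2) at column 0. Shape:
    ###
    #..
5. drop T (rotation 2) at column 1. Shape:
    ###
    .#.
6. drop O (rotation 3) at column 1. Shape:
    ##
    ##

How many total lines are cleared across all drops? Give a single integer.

Drop 1: S rot3 at col 0 lands with bottom-row=0; cleared 0 line(s) (total 0); column heights now [3 2 0 0], max=3
Drop 2: Z rot1 at col 1 lands with bottom-row=2; cleared 0 line(s) (total 0); column heights now [3 4 5 0], max=5
Drop 3: T rot1 at col 2 lands with bottom-row=5; cleared 0 line(s) (total 0); column heights now [3 4 8 7], max=8
Drop 4: L rot2 at col 0 lands with bottom-row=7; cleared 0 line(s) (total 0); column heights now [9 9 9 7], max=9
Drop 5: T rot2 at col 1 lands with bottom-row=9; cleared 0 line(s) (total 0); column heights now [9 11 11 11], max=11
Drop 6: O rot3 at col 1 lands with bottom-row=11; cleared 0 line(s) (total 0); column heights now [9 13 13 11], max=13

Answer: 0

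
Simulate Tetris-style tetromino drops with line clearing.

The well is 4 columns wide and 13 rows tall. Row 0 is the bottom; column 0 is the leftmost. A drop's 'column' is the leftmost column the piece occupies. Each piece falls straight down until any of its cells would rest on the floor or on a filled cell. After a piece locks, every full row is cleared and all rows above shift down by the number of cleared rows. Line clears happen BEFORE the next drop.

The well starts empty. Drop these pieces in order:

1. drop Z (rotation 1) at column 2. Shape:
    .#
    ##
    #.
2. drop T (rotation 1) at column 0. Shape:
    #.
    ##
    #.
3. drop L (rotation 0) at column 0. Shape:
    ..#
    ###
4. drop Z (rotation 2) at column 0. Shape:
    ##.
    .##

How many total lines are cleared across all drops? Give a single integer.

Answer: 1

Derivation:
Drop 1: Z rot1 at col 2 lands with bottom-row=0; cleared 0 line(s) (total 0); column heights now [0 0 2 3], max=3
Drop 2: T rot1 at col 0 lands with bottom-row=0; cleared 1 line(s) (total 1); column heights now [2 0 1 2], max=2
Drop 3: L rot0 at col 0 lands with bottom-row=2; cleared 0 line(s) (total 1); column heights now [3 3 4 2], max=4
Drop 4: Z rot2 at col 0 lands with bottom-row=4; cleared 0 line(s) (total 1); column heights now [6 6 5 2], max=6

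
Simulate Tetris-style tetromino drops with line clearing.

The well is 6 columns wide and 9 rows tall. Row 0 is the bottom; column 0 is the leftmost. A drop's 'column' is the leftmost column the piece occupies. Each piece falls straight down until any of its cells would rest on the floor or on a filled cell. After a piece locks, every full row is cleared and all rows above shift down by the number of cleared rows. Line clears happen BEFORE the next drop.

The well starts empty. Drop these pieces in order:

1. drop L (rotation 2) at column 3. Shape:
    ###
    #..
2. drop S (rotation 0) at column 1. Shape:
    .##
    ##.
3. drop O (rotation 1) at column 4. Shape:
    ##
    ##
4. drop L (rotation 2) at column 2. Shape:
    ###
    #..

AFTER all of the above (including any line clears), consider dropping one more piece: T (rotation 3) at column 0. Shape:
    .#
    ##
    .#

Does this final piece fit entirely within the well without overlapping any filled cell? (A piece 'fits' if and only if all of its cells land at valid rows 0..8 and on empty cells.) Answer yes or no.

Drop 1: L rot2 at col 3 lands with bottom-row=0; cleared 0 line(s) (total 0); column heights now [0 0 0 2 2 2], max=2
Drop 2: S rot0 at col 1 lands with bottom-row=1; cleared 0 line(s) (total 0); column heights now [0 2 3 3 2 2], max=3
Drop 3: O rot1 at col 4 lands with bottom-row=2; cleared 0 line(s) (total 0); column heights now [0 2 3 3 4 4], max=4
Drop 4: L rot2 at col 2 lands with bottom-row=3; cleared 0 line(s) (total 0); column heights now [0 2 5 5 5 4], max=5
Test piece T rot3 at col 0 (width 2): heights before test = [0 2 5 5 5 4]; fits = True

Answer: yes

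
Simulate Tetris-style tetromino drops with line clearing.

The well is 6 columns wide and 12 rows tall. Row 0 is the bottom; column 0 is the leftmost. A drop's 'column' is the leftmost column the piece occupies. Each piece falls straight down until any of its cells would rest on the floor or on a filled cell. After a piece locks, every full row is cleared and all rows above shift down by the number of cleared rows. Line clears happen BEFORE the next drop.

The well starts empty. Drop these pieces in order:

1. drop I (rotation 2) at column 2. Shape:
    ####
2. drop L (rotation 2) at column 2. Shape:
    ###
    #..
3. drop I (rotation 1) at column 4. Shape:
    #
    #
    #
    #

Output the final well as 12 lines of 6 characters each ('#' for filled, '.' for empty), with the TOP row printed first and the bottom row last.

Answer: ......
......
......
......
......
....#.
....#.
....#.
....#.
..###.
..#...
..####

Derivation:
Drop 1: I rot2 at col 2 lands with bottom-row=0; cleared 0 line(s) (total 0); column heights now [0 0 1 1 1 1], max=1
Drop 2: L rot2 at col 2 lands with bottom-row=1; cleared 0 line(s) (total 0); column heights now [0 0 3 3 3 1], max=3
Drop 3: I rot1 at col 4 lands with bottom-row=3; cleared 0 line(s) (total 0); column heights now [0 0 3 3 7 1], max=7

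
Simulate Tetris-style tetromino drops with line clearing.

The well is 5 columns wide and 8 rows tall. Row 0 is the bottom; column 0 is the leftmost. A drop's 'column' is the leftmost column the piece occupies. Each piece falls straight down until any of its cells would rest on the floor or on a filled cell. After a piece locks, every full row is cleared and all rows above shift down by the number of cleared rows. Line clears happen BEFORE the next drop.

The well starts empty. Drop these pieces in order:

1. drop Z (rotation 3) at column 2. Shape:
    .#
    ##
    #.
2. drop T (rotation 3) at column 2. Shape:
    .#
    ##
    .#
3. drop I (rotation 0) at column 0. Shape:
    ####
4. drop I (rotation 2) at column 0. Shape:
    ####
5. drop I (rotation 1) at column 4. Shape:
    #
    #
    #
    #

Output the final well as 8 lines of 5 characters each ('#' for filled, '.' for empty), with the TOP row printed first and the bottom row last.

Answer: ####.
####.
...#.
..##.
...##
...##
..###
..#.#

Derivation:
Drop 1: Z rot3 at col 2 lands with bottom-row=0; cleared 0 line(s) (total 0); column heights now [0 0 2 3 0], max=3
Drop 2: T rot3 at col 2 lands with bottom-row=3; cleared 0 line(s) (total 0); column heights now [0 0 5 6 0], max=6
Drop 3: I rot0 at col 0 lands with bottom-row=6; cleared 0 line(s) (total 0); column heights now [7 7 7 7 0], max=7
Drop 4: I rot2 at col 0 lands with bottom-row=7; cleared 0 line(s) (total 0); column heights now [8 8 8 8 0], max=8
Drop 5: I rot1 at col 4 lands with bottom-row=0; cleared 0 line(s) (total 0); column heights now [8 8 8 8 4], max=8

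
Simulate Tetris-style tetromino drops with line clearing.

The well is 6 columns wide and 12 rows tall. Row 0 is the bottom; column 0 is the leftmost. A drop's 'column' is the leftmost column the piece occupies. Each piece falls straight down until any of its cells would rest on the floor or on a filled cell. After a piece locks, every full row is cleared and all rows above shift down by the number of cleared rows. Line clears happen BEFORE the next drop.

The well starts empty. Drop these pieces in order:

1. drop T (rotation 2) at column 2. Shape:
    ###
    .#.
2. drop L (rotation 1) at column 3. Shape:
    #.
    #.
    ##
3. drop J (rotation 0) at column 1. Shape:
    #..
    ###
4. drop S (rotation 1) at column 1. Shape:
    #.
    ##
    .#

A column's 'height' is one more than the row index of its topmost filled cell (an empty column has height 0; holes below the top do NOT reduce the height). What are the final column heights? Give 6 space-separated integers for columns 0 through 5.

Answer: 0 9 8 6 3 0

Derivation:
Drop 1: T rot2 at col 2 lands with bottom-row=0; cleared 0 line(s) (total 0); column heights now [0 0 2 2 2 0], max=2
Drop 2: L rot1 at col 3 lands with bottom-row=2; cleared 0 line(s) (total 0); column heights now [0 0 2 5 3 0], max=5
Drop 3: J rot0 at col 1 lands with bottom-row=5; cleared 0 line(s) (total 0); column heights now [0 7 6 6 3 0], max=7
Drop 4: S rot1 at col 1 lands with bottom-row=6; cleared 0 line(s) (total 0); column heights now [0 9 8 6 3 0], max=9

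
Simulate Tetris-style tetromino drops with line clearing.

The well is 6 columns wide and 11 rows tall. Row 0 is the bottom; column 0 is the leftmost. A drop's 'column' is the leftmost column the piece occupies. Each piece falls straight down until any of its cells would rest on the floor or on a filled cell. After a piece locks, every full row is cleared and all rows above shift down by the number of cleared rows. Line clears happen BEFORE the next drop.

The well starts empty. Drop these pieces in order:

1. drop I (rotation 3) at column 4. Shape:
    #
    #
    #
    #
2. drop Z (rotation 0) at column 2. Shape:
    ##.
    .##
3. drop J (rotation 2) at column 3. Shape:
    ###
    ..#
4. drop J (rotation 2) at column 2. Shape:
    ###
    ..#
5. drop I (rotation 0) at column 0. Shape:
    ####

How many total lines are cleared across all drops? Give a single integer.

Drop 1: I rot3 at col 4 lands with bottom-row=0; cleared 0 line(s) (total 0); column heights now [0 0 0 0 4 0], max=4
Drop 2: Z rot0 at col 2 lands with bottom-row=4; cleared 0 line(s) (total 0); column heights now [0 0 6 6 5 0], max=6
Drop 3: J rot2 at col 3 lands with bottom-row=5; cleared 0 line(s) (total 0); column heights now [0 0 6 7 7 7], max=7
Drop 4: J rot2 at col 2 lands with bottom-row=7; cleared 0 line(s) (total 0); column heights now [0 0 9 9 9 7], max=9
Drop 5: I rot0 at col 0 lands with bottom-row=9; cleared 0 line(s) (total 0); column heights now [10 10 10 10 9 7], max=10

Answer: 0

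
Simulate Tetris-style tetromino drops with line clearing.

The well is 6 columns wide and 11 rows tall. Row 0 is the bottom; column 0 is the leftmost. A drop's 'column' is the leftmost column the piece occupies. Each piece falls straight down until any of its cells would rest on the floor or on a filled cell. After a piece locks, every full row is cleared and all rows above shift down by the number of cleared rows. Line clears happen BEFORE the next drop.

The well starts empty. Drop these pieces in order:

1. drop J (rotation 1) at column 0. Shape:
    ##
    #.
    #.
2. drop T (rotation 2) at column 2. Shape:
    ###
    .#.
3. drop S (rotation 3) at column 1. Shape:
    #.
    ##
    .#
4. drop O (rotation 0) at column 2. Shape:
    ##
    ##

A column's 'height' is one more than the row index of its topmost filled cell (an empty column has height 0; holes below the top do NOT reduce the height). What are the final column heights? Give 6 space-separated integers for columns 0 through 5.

Drop 1: J rot1 at col 0 lands with bottom-row=0; cleared 0 line(s) (total 0); column heights now [3 3 0 0 0 0], max=3
Drop 2: T rot2 at col 2 lands with bottom-row=0; cleared 0 line(s) (total 0); column heights now [3 3 2 2 2 0], max=3
Drop 3: S rot3 at col 1 lands with bottom-row=2; cleared 0 line(s) (total 0); column heights now [3 5 4 2 2 0], max=5
Drop 4: O rot0 at col 2 lands with bottom-row=4; cleared 0 line(s) (total 0); column heights now [3 5 6 6 2 0], max=6

Answer: 3 5 6 6 2 0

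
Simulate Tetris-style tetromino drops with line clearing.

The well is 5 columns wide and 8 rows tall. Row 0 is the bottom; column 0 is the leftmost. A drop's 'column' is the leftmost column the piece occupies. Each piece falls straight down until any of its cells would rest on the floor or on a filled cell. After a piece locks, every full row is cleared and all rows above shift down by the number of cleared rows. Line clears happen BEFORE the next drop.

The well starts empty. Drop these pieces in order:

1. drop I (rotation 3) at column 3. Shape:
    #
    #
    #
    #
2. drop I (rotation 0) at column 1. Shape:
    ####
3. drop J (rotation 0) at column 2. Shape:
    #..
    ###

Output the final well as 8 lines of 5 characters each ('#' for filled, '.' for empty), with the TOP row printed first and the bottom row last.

Drop 1: I rot3 at col 3 lands with bottom-row=0; cleared 0 line(s) (total 0); column heights now [0 0 0 4 0], max=4
Drop 2: I rot0 at col 1 lands with bottom-row=4; cleared 0 line(s) (total 0); column heights now [0 5 5 5 5], max=5
Drop 3: J rot0 at col 2 lands with bottom-row=5; cleared 0 line(s) (total 0); column heights now [0 5 7 6 6], max=7

Answer: .....
..#..
..###
.####
...#.
...#.
...#.
...#.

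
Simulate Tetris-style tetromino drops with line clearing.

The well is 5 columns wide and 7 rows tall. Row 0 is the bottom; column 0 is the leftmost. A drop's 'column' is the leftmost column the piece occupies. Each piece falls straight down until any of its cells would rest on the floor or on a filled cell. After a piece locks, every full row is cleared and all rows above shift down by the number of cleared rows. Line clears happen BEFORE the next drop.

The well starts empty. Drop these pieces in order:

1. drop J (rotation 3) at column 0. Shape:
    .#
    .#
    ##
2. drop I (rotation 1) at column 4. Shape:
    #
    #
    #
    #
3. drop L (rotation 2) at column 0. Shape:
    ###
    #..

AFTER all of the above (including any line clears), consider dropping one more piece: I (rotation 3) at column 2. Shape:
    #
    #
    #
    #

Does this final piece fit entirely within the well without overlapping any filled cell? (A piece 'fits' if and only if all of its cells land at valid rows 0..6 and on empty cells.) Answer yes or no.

Drop 1: J rot3 at col 0 lands with bottom-row=0; cleared 0 line(s) (total 0); column heights now [1 3 0 0 0], max=3
Drop 2: I rot1 at col 4 lands with bottom-row=0; cleared 0 line(s) (total 0); column heights now [1 3 0 0 4], max=4
Drop 3: L rot2 at col 0 lands with bottom-row=2; cleared 0 line(s) (total 0); column heights now [4 4 4 0 4], max=4
Test piece I rot3 at col 2 (width 1): heights before test = [4 4 4 0 4]; fits = False

Answer: no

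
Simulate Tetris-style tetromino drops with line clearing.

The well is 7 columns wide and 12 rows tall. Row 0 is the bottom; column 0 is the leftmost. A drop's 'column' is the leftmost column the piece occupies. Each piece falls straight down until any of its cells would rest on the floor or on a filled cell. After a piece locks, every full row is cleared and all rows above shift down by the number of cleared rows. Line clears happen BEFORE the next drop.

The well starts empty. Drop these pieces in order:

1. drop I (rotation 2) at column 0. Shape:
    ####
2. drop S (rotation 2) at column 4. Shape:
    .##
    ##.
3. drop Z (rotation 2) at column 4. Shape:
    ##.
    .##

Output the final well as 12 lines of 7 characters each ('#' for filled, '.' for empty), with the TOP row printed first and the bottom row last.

Answer: .......
.......
.......
.......
.......
.......
.......
.......
....##.
.....##
.....##
######.

Derivation:
Drop 1: I rot2 at col 0 lands with bottom-row=0; cleared 0 line(s) (total 0); column heights now [1 1 1 1 0 0 0], max=1
Drop 2: S rot2 at col 4 lands with bottom-row=0; cleared 0 line(s) (total 0); column heights now [1 1 1 1 1 2 2], max=2
Drop 3: Z rot2 at col 4 lands with bottom-row=2; cleared 0 line(s) (total 0); column heights now [1 1 1 1 4 4 3], max=4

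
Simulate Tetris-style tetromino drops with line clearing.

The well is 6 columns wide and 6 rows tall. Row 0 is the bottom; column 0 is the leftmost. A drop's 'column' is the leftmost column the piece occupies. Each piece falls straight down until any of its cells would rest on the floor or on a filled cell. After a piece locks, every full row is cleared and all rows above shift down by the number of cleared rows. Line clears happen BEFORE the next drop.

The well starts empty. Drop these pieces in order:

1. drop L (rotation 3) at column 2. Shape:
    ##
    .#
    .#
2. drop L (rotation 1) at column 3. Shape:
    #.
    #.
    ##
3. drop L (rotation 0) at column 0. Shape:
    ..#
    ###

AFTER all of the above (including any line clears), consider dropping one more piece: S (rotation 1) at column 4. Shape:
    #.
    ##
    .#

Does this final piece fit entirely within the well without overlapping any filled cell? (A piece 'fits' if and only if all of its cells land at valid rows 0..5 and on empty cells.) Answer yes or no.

Drop 1: L rot3 at col 2 lands with bottom-row=0; cleared 0 line(s) (total 0); column heights now [0 0 3 3 0 0], max=3
Drop 2: L rot1 at col 3 lands with bottom-row=3; cleared 0 line(s) (total 0); column heights now [0 0 3 6 4 0], max=6
Drop 3: L rot0 at col 0 lands with bottom-row=3; cleared 0 line(s) (total 0); column heights now [4 4 5 6 4 0], max=6
Test piece S rot1 at col 4 (width 2): heights before test = [4 4 5 6 4 0]; fits = True

Answer: yes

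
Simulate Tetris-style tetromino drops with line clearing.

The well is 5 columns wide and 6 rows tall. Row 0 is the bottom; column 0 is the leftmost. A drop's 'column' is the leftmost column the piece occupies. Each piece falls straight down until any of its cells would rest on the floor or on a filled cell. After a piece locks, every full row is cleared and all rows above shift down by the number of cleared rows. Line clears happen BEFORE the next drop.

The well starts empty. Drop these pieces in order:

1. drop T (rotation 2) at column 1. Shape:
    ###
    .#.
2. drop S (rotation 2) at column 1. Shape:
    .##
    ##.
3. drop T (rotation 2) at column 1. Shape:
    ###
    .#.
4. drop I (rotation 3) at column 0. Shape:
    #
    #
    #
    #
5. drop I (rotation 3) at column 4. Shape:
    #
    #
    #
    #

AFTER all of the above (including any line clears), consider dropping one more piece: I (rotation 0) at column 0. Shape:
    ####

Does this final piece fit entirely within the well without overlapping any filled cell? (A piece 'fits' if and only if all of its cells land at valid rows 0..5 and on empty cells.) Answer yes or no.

Answer: yes

Derivation:
Drop 1: T rot2 at col 1 lands with bottom-row=0; cleared 0 line(s) (total 0); column heights now [0 2 2 2 0], max=2
Drop 2: S rot2 at col 1 lands with bottom-row=2; cleared 0 line(s) (total 0); column heights now [0 3 4 4 0], max=4
Drop 3: T rot2 at col 1 lands with bottom-row=4; cleared 0 line(s) (total 0); column heights now [0 6 6 6 0], max=6
Drop 4: I rot3 at col 0 lands with bottom-row=0; cleared 0 line(s) (total 0); column heights now [4 6 6 6 0], max=6
Drop 5: I rot3 at col 4 lands with bottom-row=0; cleared 1 line(s) (total 1); column heights now [3 5 5 5 3], max=5
Test piece I rot0 at col 0 (width 4): heights before test = [3 5 5 5 3]; fits = True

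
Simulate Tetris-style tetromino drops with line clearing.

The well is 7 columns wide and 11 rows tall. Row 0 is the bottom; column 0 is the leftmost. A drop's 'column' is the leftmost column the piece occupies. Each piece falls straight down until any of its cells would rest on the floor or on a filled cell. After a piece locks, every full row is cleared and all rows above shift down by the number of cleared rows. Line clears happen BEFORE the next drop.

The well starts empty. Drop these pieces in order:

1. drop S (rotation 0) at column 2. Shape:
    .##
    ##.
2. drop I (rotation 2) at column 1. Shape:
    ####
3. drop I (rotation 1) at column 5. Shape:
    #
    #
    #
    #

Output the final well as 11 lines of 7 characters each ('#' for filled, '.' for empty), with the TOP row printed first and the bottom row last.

Answer: .......
.......
.......
.......
.......
.......
.......
.....#.
.#####.
...###.
..##.#.

Derivation:
Drop 1: S rot0 at col 2 lands with bottom-row=0; cleared 0 line(s) (total 0); column heights now [0 0 1 2 2 0 0], max=2
Drop 2: I rot2 at col 1 lands with bottom-row=2; cleared 0 line(s) (total 0); column heights now [0 3 3 3 3 0 0], max=3
Drop 3: I rot1 at col 5 lands with bottom-row=0; cleared 0 line(s) (total 0); column heights now [0 3 3 3 3 4 0], max=4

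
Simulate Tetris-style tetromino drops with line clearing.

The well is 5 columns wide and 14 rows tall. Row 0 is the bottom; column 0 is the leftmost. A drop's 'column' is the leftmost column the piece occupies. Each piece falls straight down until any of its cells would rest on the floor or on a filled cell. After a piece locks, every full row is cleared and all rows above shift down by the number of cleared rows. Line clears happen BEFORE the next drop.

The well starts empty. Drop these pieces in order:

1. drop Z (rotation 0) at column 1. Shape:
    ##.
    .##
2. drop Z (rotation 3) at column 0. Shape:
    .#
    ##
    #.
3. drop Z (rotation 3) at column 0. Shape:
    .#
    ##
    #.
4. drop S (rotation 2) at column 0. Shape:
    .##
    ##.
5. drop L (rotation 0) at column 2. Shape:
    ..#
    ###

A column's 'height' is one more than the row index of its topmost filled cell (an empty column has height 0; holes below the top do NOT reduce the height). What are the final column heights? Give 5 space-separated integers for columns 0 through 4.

Drop 1: Z rot0 at col 1 lands with bottom-row=0; cleared 0 line(s) (total 0); column heights now [0 2 2 1 0], max=2
Drop 2: Z rot3 at col 0 lands with bottom-row=1; cleared 0 line(s) (total 0); column heights now [3 4 2 1 0], max=4
Drop 3: Z rot3 at col 0 lands with bottom-row=3; cleared 0 line(s) (total 0); column heights now [5 6 2 1 0], max=6
Drop 4: S rot2 at col 0 lands with bottom-row=6; cleared 0 line(s) (total 0); column heights now [7 8 8 1 0], max=8
Drop 5: L rot0 at col 2 lands with bottom-row=8; cleared 0 line(s) (total 0); column heights now [7 8 9 9 10], max=10

Answer: 7 8 9 9 10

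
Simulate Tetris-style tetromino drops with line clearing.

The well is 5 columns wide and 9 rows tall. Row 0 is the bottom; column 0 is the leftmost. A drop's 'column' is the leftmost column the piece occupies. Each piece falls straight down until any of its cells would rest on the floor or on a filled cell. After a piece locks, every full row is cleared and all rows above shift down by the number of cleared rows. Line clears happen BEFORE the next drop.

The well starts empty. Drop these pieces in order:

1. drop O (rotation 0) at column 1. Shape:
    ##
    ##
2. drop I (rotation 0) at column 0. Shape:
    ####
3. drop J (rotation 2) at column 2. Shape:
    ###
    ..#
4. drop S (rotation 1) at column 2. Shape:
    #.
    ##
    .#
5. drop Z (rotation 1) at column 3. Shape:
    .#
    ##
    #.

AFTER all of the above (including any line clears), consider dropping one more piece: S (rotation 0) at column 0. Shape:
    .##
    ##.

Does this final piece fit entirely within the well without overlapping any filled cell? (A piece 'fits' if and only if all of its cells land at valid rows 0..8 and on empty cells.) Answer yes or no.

Drop 1: O rot0 at col 1 lands with bottom-row=0; cleared 0 line(s) (total 0); column heights now [0 2 2 0 0], max=2
Drop 2: I rot0 at col 0 lands with bottom-row=2; cleared 0 line(s) (total 0); column heights now [3 3 3 3 0], max=3
Drop 3: J rot2 at col 2 lands with bottom-row=2; cleared 1 line(s) (total 1); column heights now [0 2 3 3 3], max=3
Drop 4: S rot1 at col 2 lands with bottom-row=3; cleared 0 line(s) (total 1); column heights now [0 2 6 5 3], max=6
Drop 5: Z rot1 at col 3 lands with bottom-row=5; cleared 0 line(s) (total 1); column heights now [0 2 6 7 8], max=8
Test piece S rot0 at col 0 (width 3): heights before test = [0 2 6 7 8]; fits = True

Answer: yes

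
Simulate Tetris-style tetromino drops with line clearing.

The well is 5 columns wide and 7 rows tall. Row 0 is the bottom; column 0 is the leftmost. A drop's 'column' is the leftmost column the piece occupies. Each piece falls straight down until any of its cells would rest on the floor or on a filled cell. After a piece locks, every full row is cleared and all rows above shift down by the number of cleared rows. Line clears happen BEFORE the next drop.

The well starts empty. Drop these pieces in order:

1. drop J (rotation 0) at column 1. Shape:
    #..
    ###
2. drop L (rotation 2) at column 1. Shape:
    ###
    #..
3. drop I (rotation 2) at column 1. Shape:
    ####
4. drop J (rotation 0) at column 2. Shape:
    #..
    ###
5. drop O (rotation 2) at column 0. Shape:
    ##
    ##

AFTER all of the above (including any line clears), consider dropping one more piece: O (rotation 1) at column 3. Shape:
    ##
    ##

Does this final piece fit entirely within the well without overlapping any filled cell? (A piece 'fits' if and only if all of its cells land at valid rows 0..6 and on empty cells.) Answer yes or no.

Drop 1: J rot0 at col 1 lands with bottom-row=0; cleared 0 line(s) (total 0); column heights now [0 2 1 1 0], max=2
Drop 2: L rot2 at col 1 lands with bottom-row=2; cleared 0 line(s) (total 0); column heights now [0 4 4 4 0], max=4
Drop 3: I rot2 at col 1 lands with bottom-row=4; cleared 0 line(s) (total 0); column heights now [0 5 5 5 5], max=5
Drop 4: J rot0 at col 2 lands with bottom-row=5; cleared 0 line(s) (total 0); column heights now [0 5 7 6 6], max=7
Drop 5: O rot2 at col 0 lands with bottom-row=5; cleared 1 line(s) (total 1); column heights now [6 6 6 5 5], max=6
Test piece O rot1 at col 3 (width 2): heights before test = [6 6 6 5 5]; fits = True

Answer: yes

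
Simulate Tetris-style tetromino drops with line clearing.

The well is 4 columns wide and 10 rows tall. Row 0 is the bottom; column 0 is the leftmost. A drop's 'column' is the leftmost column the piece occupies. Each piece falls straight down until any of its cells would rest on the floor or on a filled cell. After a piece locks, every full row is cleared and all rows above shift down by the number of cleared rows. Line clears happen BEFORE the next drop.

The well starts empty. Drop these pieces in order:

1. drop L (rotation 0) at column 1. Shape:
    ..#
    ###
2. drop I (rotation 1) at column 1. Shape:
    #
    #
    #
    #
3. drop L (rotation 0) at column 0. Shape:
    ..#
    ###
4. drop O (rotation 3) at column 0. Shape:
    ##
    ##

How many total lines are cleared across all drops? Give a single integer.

Drop 1: L rot0 at col 1 lands with bottom-row=0; cleared 0 line(s) (total 0); column heights now [0 1 1 2], max=2
Drop 2: I rot1 at col 1 lands with bottom-row=1; cleared 0 line(s) (total 0); column heights now [0 5 1 2], max=5
Drop 3: L rot0 at col 0 lands with bottom-row=5; cleared 0 line(s) (total 0); column heights now [6 6 7 2], max=7
Drop 4: O rot3 at col 0 lands with bottom-row=6; cleared 0 line(s) (total 0); column heights now [8 8 7 2], max=8

Answer: 0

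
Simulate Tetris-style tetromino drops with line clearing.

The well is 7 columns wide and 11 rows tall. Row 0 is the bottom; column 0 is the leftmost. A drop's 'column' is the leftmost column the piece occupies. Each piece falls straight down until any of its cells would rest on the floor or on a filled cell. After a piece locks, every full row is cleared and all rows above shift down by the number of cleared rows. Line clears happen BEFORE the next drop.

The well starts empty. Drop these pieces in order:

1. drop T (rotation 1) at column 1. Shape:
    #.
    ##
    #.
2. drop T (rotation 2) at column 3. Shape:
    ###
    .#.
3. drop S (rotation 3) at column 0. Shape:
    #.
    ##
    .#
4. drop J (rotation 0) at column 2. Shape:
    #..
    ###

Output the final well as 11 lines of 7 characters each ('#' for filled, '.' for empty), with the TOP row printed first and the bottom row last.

Answer: .......
.......
.......
.......
.......
#......
##.....
.##....
.####..
.#####.
.#..#..

Derivation:
Drop 1: T rot1 at col 1 lands with bottom-row=0; cleared 0 line(s) (total 0); column heights now [0 3 2 0 0 0 0], max=3
Drop 2: T rot2 at col 3 lands with bottom-row=0; cleared 0 line(s) (total 0); column heights now [0 3 2 2 2 2 0], max=3
Drop 3: S rot3 at col 0 lands with bottom-row=3; cleared 0 line(s) (total 0); column heights now [6 5 2 2 2 2 0], max=6
Drop 4: J rot0 at col 2 lands with bottom-row=2; cleared 0 line(s) (total 0); column heights now [6 5 4 3 3 2 0], max=6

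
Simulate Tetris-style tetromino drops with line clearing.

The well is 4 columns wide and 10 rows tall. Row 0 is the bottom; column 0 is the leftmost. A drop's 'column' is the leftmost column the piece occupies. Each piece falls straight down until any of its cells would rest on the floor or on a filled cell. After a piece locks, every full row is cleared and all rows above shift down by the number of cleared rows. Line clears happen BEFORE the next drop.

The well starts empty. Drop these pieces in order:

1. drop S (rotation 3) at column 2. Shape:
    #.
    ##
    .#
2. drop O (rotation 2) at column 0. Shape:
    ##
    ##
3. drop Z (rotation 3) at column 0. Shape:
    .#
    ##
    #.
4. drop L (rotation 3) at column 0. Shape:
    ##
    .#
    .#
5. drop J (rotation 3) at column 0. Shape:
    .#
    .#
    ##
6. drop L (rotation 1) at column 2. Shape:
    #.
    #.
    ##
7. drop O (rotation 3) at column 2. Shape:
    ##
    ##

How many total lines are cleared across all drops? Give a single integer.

Drop 1: S rot3 at col 2 lands with bottom-row=0; cleared 0 line(s) (total 0); column heights now [0 0 3 2], max=3
Drop 2: O rot2 at col 0 lands with bottom-row=0; cleared 1 line(s) (total 1); column heights now [1 1 2 1], max=2
Drop 3: Z rot3 at col 0 lands with bottom-row=1; cleared 0 line(s) (total 1); column heights now [3 4 2 1], max=4
Drop 4: L rot3 at col 0 lands with bottom-row=4; cleared 0 line(s) (total 1); column heights now [7 7 2 1], max=7
Drop 5: J rot3 at col 0 lands with bottom-row=7; cleared 0 line(s) (total 1); column heights now [8 10 2 1], max=10
Drop 6: L rot1 at col 2 lands with bottom-row=2; cleared 1 line(s) (total 2); column heights now [7 9 4 1], max=9
Drop 7: O rot3 at col 2 lands with bottom-row=4; cleared 1 line(s) (total 3); column heights now [6 8 5 5], max=8

Answer: 3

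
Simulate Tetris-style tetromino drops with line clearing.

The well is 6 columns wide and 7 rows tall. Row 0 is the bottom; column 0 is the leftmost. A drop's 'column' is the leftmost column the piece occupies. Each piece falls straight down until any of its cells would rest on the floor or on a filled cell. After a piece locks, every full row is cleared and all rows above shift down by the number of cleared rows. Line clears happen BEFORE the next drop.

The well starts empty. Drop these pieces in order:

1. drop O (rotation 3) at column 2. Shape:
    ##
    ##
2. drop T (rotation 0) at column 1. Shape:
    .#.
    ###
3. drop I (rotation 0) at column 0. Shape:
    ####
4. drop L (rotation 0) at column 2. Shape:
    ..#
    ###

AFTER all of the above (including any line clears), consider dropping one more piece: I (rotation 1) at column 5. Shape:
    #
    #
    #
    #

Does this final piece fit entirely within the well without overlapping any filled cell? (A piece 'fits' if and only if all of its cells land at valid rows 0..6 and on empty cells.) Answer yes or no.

Drop 1: O rot3 at col 2 lands with bottom-row=0; cleared 0 line(s) (total 0); column heights now [0 0 2 2 0 0], max=2
Drop 2: T rot0 at col 1 lands with bottom-row=2; cleared 0 line(s) (total 0); column heights now [0 3 4 3 0 0], max=4
Drop 3: I rot0 at col 0 lands with bottom-row=4; cleared 0 line(s) (total 0); column heights now [5 5 5 5 0 0], max=5
Drop 4: L rot0 at col 2 lands with bottom-row=5; cleared 0 line(s) (total 0); column heights now [5 5 6 6 7 0], max=7
Test piece I rot1 at col 5 (width 1): heights before test = [5 5 6 6 7 0]; fits = True

Answer: yes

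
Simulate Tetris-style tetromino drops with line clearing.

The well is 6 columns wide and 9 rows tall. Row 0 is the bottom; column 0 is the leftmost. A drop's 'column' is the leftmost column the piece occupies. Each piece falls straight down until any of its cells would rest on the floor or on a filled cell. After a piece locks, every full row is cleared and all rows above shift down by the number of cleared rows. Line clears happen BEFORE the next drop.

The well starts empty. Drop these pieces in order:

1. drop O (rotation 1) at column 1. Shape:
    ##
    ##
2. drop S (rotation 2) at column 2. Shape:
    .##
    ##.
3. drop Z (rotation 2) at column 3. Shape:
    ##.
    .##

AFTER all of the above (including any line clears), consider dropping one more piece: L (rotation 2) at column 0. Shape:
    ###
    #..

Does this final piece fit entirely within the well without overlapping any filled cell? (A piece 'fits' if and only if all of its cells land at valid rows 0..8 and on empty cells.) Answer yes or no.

Answer: yes

Derivation:
Drop 1: O rot1 at col 1 lands with bottom-row=0; cleared 0 line(s) (total 0); column heights now [0 2 2 0 0 0], max=2
Drop 2: S rot2 at col 2 lands with bottom-row=2; cleared 0 line(s) (total 0); column heights now [0 2 3 4 4 0], max=4
Drop 3: Z rot2 at col 3 lands with bottom-row=4; cleared 0 line(s) (total 0); column heights now [0 2 3 6 6 5], max=6
Test piece L rot2 at col 0 (width 3): heights before test = [0 2 3 6 6 5]; fits = True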